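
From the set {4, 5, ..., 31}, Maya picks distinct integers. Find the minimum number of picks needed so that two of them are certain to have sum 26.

20

Two chosen integers sum to 26 exactly when both halves of some pair {x, 26−x} with 4 ≤ x ≤ 26−x ≤ 22 are chosen — 9 such pairs.
The remaining 10 elements (those with no distinct partner in range) can never complete a 26-sum, so the worst case takes all of them and one from each pair: 10 + 9 = 19.
The 20th integer has to be the second member of some pair, so 19 + 1 = 20.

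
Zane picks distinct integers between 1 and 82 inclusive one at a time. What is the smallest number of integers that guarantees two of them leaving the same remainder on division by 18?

19

By the pigeonhole principle, the 18 residue classes mod 18 are the pigeonholes.
With 18 integers one could put 1 in each residue class and have no class reach 2.
The 19th integer pushes some class to 2, so 18·1 + 1 = 19.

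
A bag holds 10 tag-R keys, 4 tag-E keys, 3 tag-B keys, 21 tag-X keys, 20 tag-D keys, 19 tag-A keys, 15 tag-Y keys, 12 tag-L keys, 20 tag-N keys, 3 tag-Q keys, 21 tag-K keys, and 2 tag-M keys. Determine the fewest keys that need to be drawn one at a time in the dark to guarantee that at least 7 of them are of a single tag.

An adversary could hand out at most 6 keys per tag (4 tags run out sooner): 6 + 4 + 3 + 6 + 6 + 6 + 6 + 6 + 6 + 3 + 6 + 2 = 60 keys and still no tag has 7.
One more key lands in a tag already at 6, so 61 draws are enough and 60 are not.

61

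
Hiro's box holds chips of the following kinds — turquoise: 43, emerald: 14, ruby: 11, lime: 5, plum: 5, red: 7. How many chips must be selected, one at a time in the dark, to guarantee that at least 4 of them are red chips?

82

In the worst case for collecting red chips, every non-red chip comes out first.
There are 43 + 14 + 11 + 5 + 5 = 78 non-red chips altogether.
After those, each further chip must be red, so 78 + 4 = 82 draws guarantee 4 red chips.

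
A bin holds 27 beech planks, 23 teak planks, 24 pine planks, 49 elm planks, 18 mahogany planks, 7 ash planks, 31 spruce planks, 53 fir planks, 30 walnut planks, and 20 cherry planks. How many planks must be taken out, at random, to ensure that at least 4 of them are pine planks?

In the worst case for collecting pine planks, every non-pine plank comes out first.
There are 27 + 23 + 49 + 18 + 7 + 31 + 53 + 30 + 20 = 258 non-pine planks altogether.
After those, each further plank must be pine, so 258 + 4 = 262 draws guarantee 4 pine planks.

262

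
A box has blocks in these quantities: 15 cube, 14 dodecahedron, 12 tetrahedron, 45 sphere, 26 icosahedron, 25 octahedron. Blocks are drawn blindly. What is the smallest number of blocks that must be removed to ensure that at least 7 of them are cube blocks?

In the worst case for collecting cube blocks, every non-cube block comes out first.
There are 14 + 12 + 45 + 26 + 25 = 122 non-cube blocks altogether.
After those, each further block must be cube, so 122 + 7 = 129 draws guarantee 7 cube blocks.

129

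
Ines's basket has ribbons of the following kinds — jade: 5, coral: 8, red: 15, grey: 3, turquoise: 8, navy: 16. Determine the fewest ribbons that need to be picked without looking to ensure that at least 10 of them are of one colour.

43

An adversary could hand out at most 9 ribbons per colour (4 colours run out sooner): 5 + 8 + 9 + 3 + 8 + 9 = 42 ribbons and still no colour has 10.
Pigeonhole: one more ribbon lands in a colour already at 9, so 43 draws are enough and 42 are not.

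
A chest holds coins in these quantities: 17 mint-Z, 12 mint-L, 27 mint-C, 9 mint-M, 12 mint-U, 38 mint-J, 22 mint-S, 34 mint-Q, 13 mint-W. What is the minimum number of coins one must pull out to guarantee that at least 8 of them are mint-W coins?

In the worst case for collecting mint-W coins, every non-mint-W coin comes out first.
There are 17 + 12 + 27 + 9 + 12 + 38 + 22 + 34 = 171 non-mint-W coins altogether.
After those, each further coin must be mint-W, so 171 + 8 = 179 draws guarantee 8 mint-W coins.

179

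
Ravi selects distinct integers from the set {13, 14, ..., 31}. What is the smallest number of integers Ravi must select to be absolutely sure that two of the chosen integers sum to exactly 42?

Group the elements by complementary pair {x, 42−x}: {13,29}, {14,28}, {15,27}, …, giving 8 two-element pairs, the single value 21 (it cannot pair with itself since the integers are distinct), and 2 integers whose partner 42−x falls outside [13,31].
Treating each of those 11 groups as a pigeonhole, one can pick one integer per group — 11 integers — with no two summing to 42.
The 12th integer lands in an occupied pair, forcing a sum of 42.

12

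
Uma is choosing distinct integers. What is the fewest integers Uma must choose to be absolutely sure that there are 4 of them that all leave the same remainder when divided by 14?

43

By the pigeonhole principle, the 14 residue classes mod 14 are the pigeonholes.
With 42 integers one could put 3 in each residue class and have no class reach 4.
The 43rd integer pushes some class to 4, so 14·3 + 1 = 43.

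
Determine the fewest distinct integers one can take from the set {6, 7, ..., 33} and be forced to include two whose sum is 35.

17

Group the elements by complementary pair {x, 35−x}: {6,29}, {7,28}, {8,27}, …, giving 12 two-element pairs and 4 integers whose partner 35−x falls outside [6,33].
Treating each of those 16 groups as a pigeonhole, one can pick one integer per group — 16 integers — with no two summing to 35.
The 17th integer lands in an occupied pair, forcing a sum of 35.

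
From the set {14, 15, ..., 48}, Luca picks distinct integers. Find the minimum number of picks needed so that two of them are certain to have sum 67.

21

A set avoiding the sum 67 can contain at most one of each pair {x, 67−x}, plus the 5 elements whose complement lies outside the range.
The integers 14, …, 33 (20 of them) are such a set: any two sum to at least 14+15 = 29 and at most 32+33 = 65 < 67.
By pigeonhole, any 21st integer completes one of the 15 pairs, so 21 choices force a sum of 67.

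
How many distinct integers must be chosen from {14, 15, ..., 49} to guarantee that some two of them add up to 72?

24

Group the elements by complementary pair {x, 72−x}: {23,49}, {24,48}, {25,47}, …, giving 13 two-element pairs; the single value 36 (it cannot pair with itself since the integers are distinct); and 9 integers whose partner 72−x falls outside [14,49].
Pigeonhole: treating each of those 23 groups as a pigeonhole, one can pick one integer per group — 23 integers — with no two summing to 72.
The 24th integer lands in an occupied pair, forcing a sum of 72.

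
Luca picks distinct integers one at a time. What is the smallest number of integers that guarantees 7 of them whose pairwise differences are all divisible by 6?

Integers whose pairwise differences are multiples of 6 are exactly those sharing a remainder mod 6. The 6 residue classes mod 6 are the pigeonholes.
With 36 integers one could put 6 in each residue class and have no class reach 7.
The 37th integer pushes some class to 7, so 6·6 + 1 = 37.

37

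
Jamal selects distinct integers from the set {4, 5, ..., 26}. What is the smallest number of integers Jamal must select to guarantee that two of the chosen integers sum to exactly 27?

14

Group the elements by complementary pair {x, 27−x}: {4,23}, {5,22}, {6,21}, …, giving 10 two-element pairs and 3 integers whose partner 27−x falls outside [4,26].
By pigeonhole, treating each of those 13 groups as a pigeonhole, one can pick one integer per group — 13 integers — with no two summing to 27.
The 14th integer lands in an occupied pair, forcing a sum of 27.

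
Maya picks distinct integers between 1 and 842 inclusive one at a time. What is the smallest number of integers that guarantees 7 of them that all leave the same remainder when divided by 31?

The 31 residue classes mod 31 are the pigeonholes.
With 186 integers one could put 6 in each residue class and have no class reach 7.
The 187th integer pushes some class to 7, so 31·6 + 1 = 187.

187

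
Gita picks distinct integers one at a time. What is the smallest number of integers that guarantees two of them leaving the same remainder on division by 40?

The 40 residue classes mod 40 are the pigeonholes.
With 40 integers one could put 1 in each residue class and have no class reach 2.
The 41st integer pushes some class to 2, so 40·1 + 1 = 41.

41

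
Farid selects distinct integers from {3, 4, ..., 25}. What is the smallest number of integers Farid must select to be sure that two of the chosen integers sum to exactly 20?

A set avoiding the sum 20 can contain at most one of each pair {x, 20−x}, plus the 9 elements whose complement lies outside the range or equal to its own complement.
The integers 10, …, 25 (16 of them) are such a set: any two sum to at least 10+11 = 21 > 20.
Any 17th integer completes one of the 7 pairs, so 17 choices force a sum of 20.

17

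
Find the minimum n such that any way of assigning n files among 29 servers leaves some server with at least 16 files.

With 435 files one could put exactly 15 in each of the 29 servers, and no server would reach 16.
One more file must land in a server that already has 15, giving it 16.
So 29 × 15 + 1 = 436 files are required.

436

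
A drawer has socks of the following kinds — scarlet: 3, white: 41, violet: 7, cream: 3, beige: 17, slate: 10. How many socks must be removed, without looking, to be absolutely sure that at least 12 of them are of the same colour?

46

Put each drawn sock into a box by colour. The largest draw with every box below 12 takes min(count, 11) from each colour; colours with fewer than 11 contribute all they have.
Σ min(cᵢ, 11) = 3 + 11 + 7 + 3 + 11 + 10 = 45.
Draw number 45 + 1 = 46 must push one box to 12.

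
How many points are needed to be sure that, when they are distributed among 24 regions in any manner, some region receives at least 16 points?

361

With 360 points one could put exactly 15 in each of the 24 regions, and no region would reach 16.
By the pigeonhole principle, one more point must land in a region that already has 15, giving it 16.
So 24 × 15 + 1 = 361 points are required.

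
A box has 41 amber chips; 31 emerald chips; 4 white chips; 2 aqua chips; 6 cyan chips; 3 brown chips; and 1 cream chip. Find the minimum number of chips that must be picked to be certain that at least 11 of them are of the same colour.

Pigeonhole: the 7 colours are the holes; the chips drawn are the pigeons.
To avoid 11 of any one colour, the worst case takes at most 10 of each colour, or every chip of a colour that has fewer than 10.
That gives 10 + 10 + 4 + 2 + 6 + 3 + 1 = 36 chips with no colour reaching 11.
The next chip forces some colour to 11, so 36 + 1 = 37.

37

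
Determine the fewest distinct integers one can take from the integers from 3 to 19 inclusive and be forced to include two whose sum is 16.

13

A set avoiding the sum 16 can contain at most one of each pair {x, 16−x}, plus the 7 elements whose complement lies outside the range or equal to its own complement.
The integers 8, …, 19 (12 of them) are such a set: any two sum to at least 8+9 = 17 > 16.
Any 13th integer completes one of the 5 pairs, so 13 choices force a sum of 16.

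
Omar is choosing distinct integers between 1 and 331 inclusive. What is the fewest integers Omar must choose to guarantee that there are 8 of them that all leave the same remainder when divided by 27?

190

The 27 residue classes mod 27 are the pigeonholes.
With 189 integers one could put 7 in each residue class and have no class reach 8.
The 190th integer pushes some class to 8, so 27·7 + 1 = 190.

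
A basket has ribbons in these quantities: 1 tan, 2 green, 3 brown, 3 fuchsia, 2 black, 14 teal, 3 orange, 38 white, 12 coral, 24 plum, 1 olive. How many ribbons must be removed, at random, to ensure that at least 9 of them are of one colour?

48

An adversary could hand out at most 8 ribbons per colour (7 colours run out sooner): 1 + 2 + 3 + 3 + 2 + 8 + 3 + 8 + 8 + 8 + 1 = 47 ribbons and still no colour has 9.
By pigeonhole, one more ribbon lands in a colour already at 8, so 48 draws are enough and 47 are not.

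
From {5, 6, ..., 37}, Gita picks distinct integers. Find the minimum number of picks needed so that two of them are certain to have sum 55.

A set avoiding the sum 55 can contain at most one of each pair {x, 55−x}, plus the 13 elements whose complement lies outside the range.
The integers 5, …, 27 (23 of them) are such a set: any two sum to at least 5+6 = 11 and at most 26+27 = 53 < 55.
By the pigeonhole principle, any 24th integer completes one of the 10 pairs, so 24 choices force a sum of 55.

24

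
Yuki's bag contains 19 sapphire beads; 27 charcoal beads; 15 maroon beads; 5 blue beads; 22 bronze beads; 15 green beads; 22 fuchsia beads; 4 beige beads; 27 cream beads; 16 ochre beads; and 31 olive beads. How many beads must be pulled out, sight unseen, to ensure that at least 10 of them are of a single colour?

An adversary could hand out at most 9 beads per colour (blue, beige run out sooner): 9 + 9 + 9 + 5 + 9 + 9 + 9 + 4 + 9 + 9 + 9 = 90 beads and still no colour has 10.
One more bead lands in a colour already at 9, so 91 draws are enough and 90 are not.

91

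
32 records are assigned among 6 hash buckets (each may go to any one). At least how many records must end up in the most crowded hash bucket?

By pigeonhole, the 6 hash buckets are the holes and the 32 records are the pigeons.
If every hash bucket held at most 5 records, the total would be at most 6 × 5 = 30, which is less than 32.
So some hash bucket holds at least ⌈32/6⌉ = 6 records.

6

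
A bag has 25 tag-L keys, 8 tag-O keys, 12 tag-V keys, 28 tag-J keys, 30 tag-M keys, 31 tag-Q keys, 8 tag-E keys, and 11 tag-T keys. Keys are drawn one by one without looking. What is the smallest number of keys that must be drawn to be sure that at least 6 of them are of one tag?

41

By the pigeonhole principle, put each drawn key into a box by tag. The largest draw with every box below 6 takes min(count, 5) from each tag.
Σ min(cᵢ, 5) = 5 + 5 + 5 + 5 + 5 + 5 + 5 + 5 = 40.
Draw number 40 + 1 = 41 must push one box to 6.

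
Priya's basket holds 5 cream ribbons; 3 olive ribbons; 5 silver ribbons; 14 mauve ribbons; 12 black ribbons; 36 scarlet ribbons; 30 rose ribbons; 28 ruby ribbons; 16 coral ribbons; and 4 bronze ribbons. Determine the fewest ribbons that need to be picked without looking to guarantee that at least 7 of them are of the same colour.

By the pigeonhole principle, the 10 colours are the holes; the ribbons drawn are the pigeons.
To avoid 7 of any one colour, the worst case takes at most 6 of each colour, or every ribbon of a colour that has fewer than 6.
That gives 5 + 3 + 5 + 6 + 6 + 6 + 6 + 6 + 6 + 4 = 53 ribbons with no colour reaching 7.
The next ribbon forces some colour to 7, so 53 + 1 = 54.

54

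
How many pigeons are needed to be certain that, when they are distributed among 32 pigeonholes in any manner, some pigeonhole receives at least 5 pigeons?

129

With 128 pigeons one could put exactly 4 in each of the 32 pigeonholes, and no pigeonhole would reach 5.
Pigeonhole: one more pigeon must land in a pigeonhole that already has 4, giving it 5.
So 32 × 4 + 1 = 129 pigeons are required.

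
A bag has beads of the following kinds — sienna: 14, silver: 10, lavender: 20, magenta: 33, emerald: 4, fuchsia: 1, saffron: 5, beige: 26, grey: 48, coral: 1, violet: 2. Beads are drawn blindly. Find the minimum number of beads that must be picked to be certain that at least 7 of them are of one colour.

By pigeonhole, put each drawn bead into a box by colour. The largest draw with every box below 7 takes min(count, 6) from each colour; colours with fewer than 6 contribute all they have.
Σ min(cᵢ, 6) = 6 + 6 + 6 + 6 + 4 + 1 + 5 + 6 + 6 + 1 + 2 = 49.
Draw number 49 + 1 = 50 must push one box to 7.

50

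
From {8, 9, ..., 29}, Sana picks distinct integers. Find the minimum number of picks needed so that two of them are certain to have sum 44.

16

Group the elements by complementary pair {x, 44−x}: {15,29}, {16,28}, {17,27}, …, giving 7 two-element pairs, the single value 22 (it cannot pair with itself since the integers are distinct), and 7 integers whose partner 44−x falls outside [8,29].
Treating each of those 15 groups as a pigeonhole, one can pick one integer per group — 15 integers — with no two summing to 44.
The 16th integer lands in an occupied pair, forcing a sum of 44.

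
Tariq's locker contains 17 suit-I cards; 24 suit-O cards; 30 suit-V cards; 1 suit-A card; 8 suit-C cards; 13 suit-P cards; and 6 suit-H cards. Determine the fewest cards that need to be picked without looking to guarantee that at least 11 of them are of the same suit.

The 7 suits are the holes; the cards drawn are the pigeons.
To avoid 11 of any one suit, the worst case takes at most 10 of each suit, or every card of a suit that has fewer than 10.
That gives 10 + 10 + 10 + 1 + 8 + 10 + 6 = 55 cards with no suit reaching 11.
The next card forces some suit to 11, so 55 + 1 = 56.

56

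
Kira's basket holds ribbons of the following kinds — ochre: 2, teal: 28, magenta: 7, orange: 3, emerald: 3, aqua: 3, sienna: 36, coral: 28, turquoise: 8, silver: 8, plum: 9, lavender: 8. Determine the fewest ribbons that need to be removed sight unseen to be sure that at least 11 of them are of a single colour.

By pigeonhole, put each drawn ribbon into a box by colour. The largest draw with every box below 11 takes min(count, 10) from each colour; colours with fewer than 10 contribute all they have.
Σ min(cᵢ, 10) = 2 + 10 + 7 + 3 + 3 + 3 + 10 + 10 + 8 + 8 + 9 + 8 = 81.
Draw number 81 + 1 = 82 must push one box to 11.

82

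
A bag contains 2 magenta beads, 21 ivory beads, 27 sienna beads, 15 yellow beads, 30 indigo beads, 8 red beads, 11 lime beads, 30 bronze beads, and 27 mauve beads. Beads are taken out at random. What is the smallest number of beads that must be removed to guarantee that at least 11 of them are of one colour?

81

By the pigeonhole principle, put each drawn bead into a box by colour. The largest draw with every box below 11 takes min(count, 10) from each colour; colours with fewer than 10 contribute all they have.
Σ min(cᵢ, 10) = 2 + 10 + 10 + 10 + 10 + 8 + 10 + 10 + 10 = 80.
Draw number 80 + 1 = 81 must push one box to 11.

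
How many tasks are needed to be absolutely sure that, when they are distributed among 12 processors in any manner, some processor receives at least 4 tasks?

37

With 36 tasks one could put exactly 3 in each of the 12 processors, and no processor would reach 4.
One more task must land in a processor that already has 3, giving it 4.
So 12 × 3 + 1 = 37 tasks are required.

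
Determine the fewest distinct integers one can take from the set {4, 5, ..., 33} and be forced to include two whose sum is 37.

16

Group the elements by complementary pair {x, 37−x}: {4,33}, {5,32}, {6,31}, …, giving 15 two-element pairs.
Treating each of those 15 groups as a pigeonhole, one can pick one integer per group — 15 integers — with no two summing to 37.
The 16th integer lands in an occupied pair, forcing a sum of 37.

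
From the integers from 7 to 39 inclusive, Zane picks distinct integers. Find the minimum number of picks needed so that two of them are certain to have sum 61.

25

A set avoiding the sum 61 can contain at most one of each pair {x, 61−x}, plus the 15 elements whose complement lies outside the range.
The integers 7, …, 30 (24 of them) are such a set: any two sum to at least 7+8 = 15 and at most 29+30 = 59 < 61.
By pigeonhole, any 25th integer completes one of the 9 pairs, so 25 choices force a sum of 61.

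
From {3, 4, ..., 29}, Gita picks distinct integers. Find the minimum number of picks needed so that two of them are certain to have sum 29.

16

Two chosen integers sum to 29 exactly when both halves of some pair {x, 29−x} with 3 ≤ x ≤ 29−x ≤ 26 are chosen — 12 such pairs.
The remaining 3 elements (those with no distinct partner in range) can never complete a 29-sum, so the worst case takes all of them and one from each pair: 3 + 12 = 15.
Pigeonhole: the 16th integer has to be the second member of some pair, so 15 + 1 = 16.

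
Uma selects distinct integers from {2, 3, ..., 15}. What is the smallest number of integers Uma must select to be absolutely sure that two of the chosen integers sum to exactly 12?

A set avoiding the sum 12 can contain at most one of each pair {x, 12−x}, plus the 6 elements whose complement lies outside the range or equal to its own complement.
The integers 6, …, 15 (10 of them) are such a set: any two sum to at least 6+7 = 13 > 12.
Any 11th integer completes one of the 4 pairs, so 11 choices force a sum of 12.

11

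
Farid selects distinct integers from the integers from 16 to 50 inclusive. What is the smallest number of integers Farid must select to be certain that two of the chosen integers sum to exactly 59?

Two chosen integers sum to 59 exactly when both halves of some pair {x, 59−x} with 16 ≤ x ≤ 59−x ≤ 43 are chosen — 14 such pairs.
The remaining 7 elements (those with no distinct partner in range) can never complete a 59-sum, so the worst case takes all of them and one from each pair: 7 + 14 = 21.
The 22nd integer has to be the second member of some pair, so 21 + 1 = 22.

22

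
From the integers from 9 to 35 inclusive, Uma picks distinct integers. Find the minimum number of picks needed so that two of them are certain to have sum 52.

19

Group the elements by complementary pair {x, 52−x}: {17,35}, {18,34}, {19,33}, …, giving 9 two-element pairs, the single value 26 (it cannot pair with itself since the integers are distinct), and 8 integers whose partner 52−x falls outside [9,35].
Treating each of those 18 groups as a pigeonhole, one can pick one integer per group — 18 integers — with no two summing to 52.
The 19th integer lands in an occupied pair, forcing a sum of 52.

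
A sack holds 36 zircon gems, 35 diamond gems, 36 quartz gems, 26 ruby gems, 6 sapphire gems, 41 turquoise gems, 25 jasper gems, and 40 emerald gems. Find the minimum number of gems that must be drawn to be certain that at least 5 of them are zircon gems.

214

In the worst case for collecting zircon gems, every non-zircon gem comes out first.
There are 35 + 36 + 26 + 6 + 41 + 25 + 40 = 209 non-zircon gems altogether.
After those, each further gem must be zircon, so 209 + 5 = 214 draws guarantee 5 zircon gems.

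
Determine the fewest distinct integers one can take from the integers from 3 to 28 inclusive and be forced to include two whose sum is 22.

19

A set avoiding the sum 22 can contain at most one of each pair {x, 22−x}, plus the 10 elements whose complement lies outside the range or equal to its own complement.
The integers 11, …, 28 (18 of them) are such a set: any two sum to at least 11+12 = 23 > 22.
Any 19th integer completes one of the 8 pairs, so 19 choices force a sum of 22.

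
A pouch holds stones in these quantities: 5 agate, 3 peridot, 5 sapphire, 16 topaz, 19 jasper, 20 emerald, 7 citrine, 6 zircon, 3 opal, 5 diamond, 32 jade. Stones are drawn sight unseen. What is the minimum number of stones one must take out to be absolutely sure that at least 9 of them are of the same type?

An adversary could hand out at most 8 stones per type (7 types run out sooner): 5 + 3 + 5 + 8 + 8 + 8 + 7 + 6 + 3 + 5 + 8 = 66 stones and still no type has 9.
One more stone lands in a type already at 8, so 67 draws are enough and 66 are not.

67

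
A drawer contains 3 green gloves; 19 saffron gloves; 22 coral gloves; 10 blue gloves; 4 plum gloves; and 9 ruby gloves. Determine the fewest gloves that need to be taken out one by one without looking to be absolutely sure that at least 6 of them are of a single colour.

An adversary could hand out at most 5 gloves per colour (green, plum run out sooner): 3 + 5 + 5 + 5 + 4 + 5 = 27 gloves and still no colour has 6.
One more glove lands in a colour already at 5, so 28 draws are enough and 27 are not.

28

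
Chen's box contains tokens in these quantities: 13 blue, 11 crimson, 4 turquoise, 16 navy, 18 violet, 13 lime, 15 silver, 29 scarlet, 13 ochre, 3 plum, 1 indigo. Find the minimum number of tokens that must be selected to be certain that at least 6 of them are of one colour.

49

The 11 colours are the holes; the tokens drawn are the pigeons.
To avoid 6 of any one colour, the worst case takes at most 5 of each colour, or every token of a colour that has fewer than 5.
That gives 5 + 5 + 4 + 5 + 5 + 5 + 5 + 5 + 5 + 3 + 1 = 48 tokens with no colour reaching 6.
The next token forces some colour to 6, so 48 + 1 = 49.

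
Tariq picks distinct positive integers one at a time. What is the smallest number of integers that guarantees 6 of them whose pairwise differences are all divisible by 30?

151

Integers whose pairwise differences are multiples of 30 are exactly those sharing a remainder mod 30. The 30 residue classes mod 30 are the pigeonholes.
With 150 integers one could put 5 in each residue class and have no class reach 6.
The 151st integer pushes some class to 6, so 30·5 + 1 = 151.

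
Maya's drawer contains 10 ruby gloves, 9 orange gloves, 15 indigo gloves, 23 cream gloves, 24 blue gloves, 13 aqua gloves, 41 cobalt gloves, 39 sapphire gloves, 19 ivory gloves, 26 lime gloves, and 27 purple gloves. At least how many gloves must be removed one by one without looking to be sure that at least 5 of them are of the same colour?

Pigeonhole: the 11 colours are the holes; the gloves drawn are the pigeons.
To avoid 5 of any one colour, the worst case takes at most 4 of each colour.
That gives 4 + 4 + 4 + 4 + 4 + 4 + 4 + 4 + 4 + 4 + 4 = 44 gloves with no colour reaching 5.
The next glove forces some colour to 5, so 44 + 1 = 45.

45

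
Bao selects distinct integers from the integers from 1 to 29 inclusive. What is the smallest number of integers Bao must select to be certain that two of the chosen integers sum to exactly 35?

Group the elements by complementary pair {x, 35−x}: {6,29}, {7,28}, {8,27}, …, giving 12 two-element pairs and 5 integers whose partner 35−x falls outside [1,29].
Pigeonhole: treating each of those 17 groups as a pigeonhole, one can pick one integer per group — 17 integers — with no two summing to 35.
The 18th integer lands in an occupied pair, forcing a sum of 35.

18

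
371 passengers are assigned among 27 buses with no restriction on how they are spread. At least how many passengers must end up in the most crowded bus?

By pigeonhole, the 27 buses are the holes and the 371 passengers are the pigeons.
If every bus held at most 13 passengers, the total would be at most 27 × 13 = 351, which is less than 371.
So some bus holds at least ⌈371/27⌉ = 14 passengers.

14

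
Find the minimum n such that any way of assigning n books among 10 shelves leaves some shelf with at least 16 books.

151

With 150 books one could put exactly 15 in each of the 10 shelves, and no shelf would reach 16.
By pigeonhole, one more book must land in a shelf that already has 15, giving it 16.
So 10 × 15 + 1 = 151 books are required.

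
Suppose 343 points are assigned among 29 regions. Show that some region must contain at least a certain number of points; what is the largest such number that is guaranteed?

12

By pigeonhole, the 29 regions are the holes and the 343 points are the pigeons.
If every region held at most 11 points, the total would be at most 29 × 11 = 319, which is less than 343.
So some region holds at least ⌈343/29⌉ = 12 points.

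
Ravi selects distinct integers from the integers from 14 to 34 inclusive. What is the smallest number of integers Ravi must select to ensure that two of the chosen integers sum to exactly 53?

A set avoiding the sum 53 can contain at most one of each pair {x, 53−x}, plus the 5 elements whose complement lies outside the range.
The integers 14, …, 26 (13 of them) are such a set: any two sum to at least 14+15 = 29 and at most 25+26 = 51 < 53.
Pigeonhole: any 14th integer completes one of the 8 pairs, so 14 choices force a sum of 53.

14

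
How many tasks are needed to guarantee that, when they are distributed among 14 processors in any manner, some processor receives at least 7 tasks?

85

With 84 tasks one could put exactly 6 in each of the 14 processors, and no processor would reach 7.
One more task must land in a processor that already has 6, giving it 7.
So 14 × 6 + 1 = 85 tasks are required.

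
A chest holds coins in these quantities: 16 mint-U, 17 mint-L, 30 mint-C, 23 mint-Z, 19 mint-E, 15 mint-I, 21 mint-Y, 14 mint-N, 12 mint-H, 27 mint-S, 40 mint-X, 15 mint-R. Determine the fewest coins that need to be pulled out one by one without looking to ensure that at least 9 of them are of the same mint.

Put each drawn coin into a box by mint. The largest draw with every box below 9 takes min(count, 8) from each mint.
Σ min(cᵢ, 8) = 8 + 8 + 8 + 8 + 8 + 8 + 8 + 8 + 8 + 8 + 8 + 8 = 96.
Draw number 96 + 1 = 97 must push one box to 9.

97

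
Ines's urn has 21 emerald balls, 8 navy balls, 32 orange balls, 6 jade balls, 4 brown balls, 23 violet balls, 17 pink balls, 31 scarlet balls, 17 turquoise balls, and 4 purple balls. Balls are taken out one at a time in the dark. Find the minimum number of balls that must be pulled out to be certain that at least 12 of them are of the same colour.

89

The 10 colours are the holes; the balls drawn are the pigeons.
To avoid 12 of any one colour, the worst case takes at most 11 of each colour, or every ball of a colour that has fewer than 11.
That gives 11 + 8 + 11 + 6 + 4 + 11 + 11 + 11 + 11 + 4 = 88 balls with no colour reaching 12.
The next ball forces some colour to 12, so 88 + 1 = 89.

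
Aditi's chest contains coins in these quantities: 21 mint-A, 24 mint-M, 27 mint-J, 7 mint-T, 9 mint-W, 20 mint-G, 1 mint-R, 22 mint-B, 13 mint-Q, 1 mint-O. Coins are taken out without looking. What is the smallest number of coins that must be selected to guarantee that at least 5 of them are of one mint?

35

An adversary could hand out at most 4 coins per mint (mint-R, mint-O run out sooner): 4 + 4 + 4 + 4 + 4 + 4 + 1 + 4 + 4 + 1 = 34 coins and still no mint has 5.
One more coin lands in a mint already at 4, so 35 draws are enough and 34 are not.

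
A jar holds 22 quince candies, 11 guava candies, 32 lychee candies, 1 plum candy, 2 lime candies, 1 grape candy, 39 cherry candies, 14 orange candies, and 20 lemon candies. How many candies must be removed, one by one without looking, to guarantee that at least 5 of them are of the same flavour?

29

By pigeonhole, put each drawn candy into a box by flavour. The largest draw with every box below 5 takes min(count, 4) from each flavour; flavours with fewer than 4 contribute all they have.
Σ min(cᵢ, 4) = 4 + 4 + 4 + 1 + 2 + 1 + 4 + 4 + 4 = 28.
Draw number 28 + 1 = 29 must push one box to 5.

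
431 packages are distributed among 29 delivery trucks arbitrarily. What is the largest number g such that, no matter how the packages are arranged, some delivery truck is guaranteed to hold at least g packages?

15

Pigeonhole: the 29 delivery trucks are the holes and the 431 packages are the pigeons.
If every delivery truck held at most 14 packages, the total would be at most 29 × 14 = 406, which is less than 431.
So some delivery truck holds at least ⌈431/29⌉ = 15 packages.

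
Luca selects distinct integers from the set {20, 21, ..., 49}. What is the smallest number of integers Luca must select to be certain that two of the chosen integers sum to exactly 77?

20

A set avoiding the sum 77 can contain at most one of each pair {x, 77−x}, plus the 8 elements whose complement lies outside the range.
The integers 20, …, 38 (19 of them) are such a set: any two sum to at least 20+21 = 41 and at most 37+38 = 75 < 77.
Any 20th integer completes one of the 11 pairs, so 20 choices force a sum of 77.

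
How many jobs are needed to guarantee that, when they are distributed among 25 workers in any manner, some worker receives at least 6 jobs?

With 125 jobs one could put exactly 5 in each of the 25 workers, and no worker would reach 6.
One more job must land in a worker that already has 5, giving it 6.
So 25 × 5 + 1 = 126 jobs are required.

126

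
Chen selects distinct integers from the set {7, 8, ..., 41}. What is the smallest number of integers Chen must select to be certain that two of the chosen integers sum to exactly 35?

A set avoiding the sum 35 can contain at most one of each pair {x, 35−x}, plus the 13 elements whose complement lies outside the range.
The integers 18, …, 41 (24 of them) are such a set: any two sum to at least 18+19 = 37 > 35.
By the pigeonhole principle, any 25th integer completes one of the 11 pairs, so 25 choices force a sum of 35.

25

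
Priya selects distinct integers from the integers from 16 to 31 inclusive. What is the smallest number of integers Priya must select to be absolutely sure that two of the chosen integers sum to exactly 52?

Group the elements by complementary pair {x, 52−x}: {21,31}, {22,30}, {23,29}, …, giving 5 two-element pairs, the single value 26 (it cannot pair with itself since the integers are distinct), and 5 integers whose partner 52−x falls outside [16,31].
By pigeonhole, treating each of those 11 groups as a pigeonhole, one can pick one integer per group — 11 integers — with no two summing to 52.
The 12th integer lands in an occupied pair, forcing a sum of 52.

12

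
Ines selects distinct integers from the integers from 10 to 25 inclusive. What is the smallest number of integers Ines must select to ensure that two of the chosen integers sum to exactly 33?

A set avoiding the sum 33 can contain at most one of each pair {x, 33−x}, plus the 2 elements whose complement lies outside the range.
The integers 17, …, 25 (9 of them) are such a set: any two sum to at least 17+18 = 35 > 33.
By pigeonhole, any 10th integer completes one of the 7 pairs, so 10 choices force a sum of 33.

10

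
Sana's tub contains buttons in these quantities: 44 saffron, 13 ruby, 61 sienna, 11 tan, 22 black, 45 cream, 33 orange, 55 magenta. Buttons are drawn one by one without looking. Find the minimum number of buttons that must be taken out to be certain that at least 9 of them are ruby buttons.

In the worst case for collecting ruby buttons, every non-ruby button comes out first.
There are 44 + 61 + 11 + 22 + 45 + 33 + 55 = 271 non-ruby buttons altogether.
After those, each further button must be ruby, so 271 + 9 = 280 draws guarantee 9 ruby buttons.

280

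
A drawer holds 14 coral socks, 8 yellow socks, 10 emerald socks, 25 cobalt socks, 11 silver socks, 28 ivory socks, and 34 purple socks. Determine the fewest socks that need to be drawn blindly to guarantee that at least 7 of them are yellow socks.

In the worst case for collecting yellow socks, every non-yellow sock comes out first.
There are 14 + 10 + 25 + 11 + 28 + 34 = 122 non-yellow socks altogether.
After those, each further sock must be yellow, so 122 + 7 = 129 draws guarantee 7 yellow socks.

129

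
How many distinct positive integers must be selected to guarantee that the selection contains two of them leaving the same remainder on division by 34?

The 34 residue classes mod 34 are the pigeonholes.
With 34 integers one could put 1 in each residue class and have no class reach 2.
The 35th integer pushes some class to 2, so 34·1 + 1 = 35.

35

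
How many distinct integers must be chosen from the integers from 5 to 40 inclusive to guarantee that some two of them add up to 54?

Two chosen integers sum to 54 exactly when both halves of some pair {x, 54−x} with 14 ≤ x ≤ 54−x ≤ 40 are chosen — 13 such pairs.
The remaining 10 elements (those with no distinct partner in range) can never complete a 54-sum, so the worst case takes all of them and one from each pair: 10 + 13 = 23.
Pigeonhole: the 24th integer has to be the second member of some pair, so 23 + 1 = 24.

24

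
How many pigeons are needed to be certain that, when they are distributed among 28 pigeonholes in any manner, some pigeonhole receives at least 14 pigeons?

With 364 pigeons one could put exactly 13 in each of the 28 pigeonholes, and no pigeonhole would reach 14.
Pigeonhole: one more pigeon must land in a pigeonhole that already has 13, giving it 14.
So 28 × 13 + 1 = 365 pigeons are required.

365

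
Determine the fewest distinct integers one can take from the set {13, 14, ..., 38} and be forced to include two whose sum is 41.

A set avoiding the sum 41 can contain at most one of each pair {x, 41−x}, plus the 10 elements whose complement lies outside the range.
The integers 21, …, 38 (18 of them) are such a set: any two sum to at least 21+22 = 43 > 41.
Any 19th integer completes one of the 8 pairs, so 19 choices force a sum of 41.

19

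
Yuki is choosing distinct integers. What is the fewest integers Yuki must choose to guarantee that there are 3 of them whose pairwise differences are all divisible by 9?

Integers whose pairwise differences are multiples of 9 are exactly those sharing a remainder mod 9. The 9 residue classes mod 9 are the pigeonholes.
With 18 integers one could put 2 in each residue class and have no class reach 3.
The 19th integer pushes some class to 3, so 9·2 + 1 = 19.

19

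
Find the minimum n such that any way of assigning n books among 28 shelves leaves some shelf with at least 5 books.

113

With 112 books one could put exactly 4 in each of the 28 shelves, and no shelf would reach 5.
One more book must land in a shelf that already has 4, giving it 5.
So 28 × 4 + 1 = 113 books are required.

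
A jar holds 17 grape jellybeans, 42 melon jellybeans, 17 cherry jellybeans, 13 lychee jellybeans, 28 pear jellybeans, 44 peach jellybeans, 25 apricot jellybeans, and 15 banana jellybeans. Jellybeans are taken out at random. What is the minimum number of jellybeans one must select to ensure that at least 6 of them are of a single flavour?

41

An adversary could hand out at most 5 jellybeans per flavour: 5 + 5 + 5 + 5 + 5 + 5 + 5 + 5 = 40 jellybeans and still no flavour has 6.
One more jellybean lands in a flavour already at 5, so 41 draws are enough and 40 are not.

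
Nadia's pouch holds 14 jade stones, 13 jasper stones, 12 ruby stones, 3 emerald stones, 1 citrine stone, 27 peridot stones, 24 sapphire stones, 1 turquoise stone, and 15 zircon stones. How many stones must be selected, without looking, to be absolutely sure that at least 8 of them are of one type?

48

Put each drawn stone into a box by type. The largest draw with every box below 8 takes min(count, 7) from each type; types with fewer than 7 contribute all they have.
Σ min(cᵢ, 7) = 7 + 7 + 7 + 3 + 1 + 7 + 7 + 1 + 7 = 47.
Draw number 47 + 1 = 48 must push one box to 8.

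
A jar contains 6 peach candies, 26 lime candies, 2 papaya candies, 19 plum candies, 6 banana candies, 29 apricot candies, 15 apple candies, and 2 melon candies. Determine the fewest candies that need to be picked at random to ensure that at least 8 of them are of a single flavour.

Put each drawn candy into a box by flavour. The largest draw with every box below 8 takes min(count, 7) from each flavour; flavours with fewer than 7 contribute all they have.
Σ min(cᵢ, 7) = 6 + 7 + 2 + 7 + 6 + 7 + 7 + 2 = 44.
Draw number 44 + 1 = 45 must push one box to 8.

45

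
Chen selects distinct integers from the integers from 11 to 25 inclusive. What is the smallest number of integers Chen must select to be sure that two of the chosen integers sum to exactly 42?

Two chosen integers sum to 42 exactly when both halves of some pair {x, 42−x} with 17 ≤ x ≤ 42−x ≤ 25 are chosen — 4 such pairs.
The remaining 7 elements (those with no distinct partner in range) can never complete a 42-sum, so the worst case takes all of them and one from each pair: 7 + 4 = 11.
The 12th integer has to be the second member of some pair, so 11 + 1 = 12.

12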